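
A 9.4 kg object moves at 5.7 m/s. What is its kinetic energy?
KE = ½mv² = ½×9.4×5.7² = 152.703 J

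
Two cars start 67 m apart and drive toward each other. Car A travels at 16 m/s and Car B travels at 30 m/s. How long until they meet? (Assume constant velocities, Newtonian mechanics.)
Combined speed: v_combined = 16 + 30 = 46 m/s
Time to meet: t = d/46 = 67/46 = 1.46 s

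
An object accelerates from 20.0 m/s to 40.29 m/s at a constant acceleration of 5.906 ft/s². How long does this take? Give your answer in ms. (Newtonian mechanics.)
t = (v - v₀)/a (with unit conversion) = 11270.0 ms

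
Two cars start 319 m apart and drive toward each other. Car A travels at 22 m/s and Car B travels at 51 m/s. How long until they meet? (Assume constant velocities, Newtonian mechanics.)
Combined speed: v_combined = 22 + 51 = 73 m/s
Time to meet: t = d/73 = 319/73 = 4.37 s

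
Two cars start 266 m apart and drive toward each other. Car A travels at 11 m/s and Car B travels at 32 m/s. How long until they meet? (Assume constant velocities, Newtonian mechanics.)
Combined speed: v_combined = 11 + 32 = 43 m/s
Time to meet: t = d/43 = 266/43 = 6.19 s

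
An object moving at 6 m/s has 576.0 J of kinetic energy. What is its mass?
KE = ½mv² → m = 2KE/v² = 2×576.0/6² = 32.0 kg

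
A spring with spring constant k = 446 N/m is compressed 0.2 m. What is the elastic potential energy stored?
PE = ½kx² = ½×446×0.2² = 8.92 J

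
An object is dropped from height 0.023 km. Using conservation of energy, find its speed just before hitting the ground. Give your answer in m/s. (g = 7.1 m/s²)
mgh = ½mv² → v = √(2gh) = √(2×7.1×23) = 18.07 m/s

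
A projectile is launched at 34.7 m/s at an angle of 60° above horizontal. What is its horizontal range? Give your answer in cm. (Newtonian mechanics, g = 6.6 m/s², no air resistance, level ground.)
R = v₀² sin(2θ) / g (with unit conversion) = 15800.0 cm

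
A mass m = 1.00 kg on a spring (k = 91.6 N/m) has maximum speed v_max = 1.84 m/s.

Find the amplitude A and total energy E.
½mv²_max = ½kA² → A = v_max√(m/k) = 1.84×√(1.0/91.6) = 0.1923 m = 19.23 cm
E = ½mv²_max = ½×1.0×1.84² = 1.693 J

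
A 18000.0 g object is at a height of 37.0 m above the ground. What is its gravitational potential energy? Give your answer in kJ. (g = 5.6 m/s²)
PE = mgh = 18 kg × 5.6 m/s² × 37 m = 3730 J = 3.73 kJ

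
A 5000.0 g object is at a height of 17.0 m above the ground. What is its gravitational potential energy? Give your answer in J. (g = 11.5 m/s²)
PE = mgh = 5 kg × 11.5 m/s² × 17 m = 977.5 J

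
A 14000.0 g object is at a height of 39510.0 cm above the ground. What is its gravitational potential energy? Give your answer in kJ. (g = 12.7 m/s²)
PE = mgh = 14 kg × 12.7 m/s² × 395.1 m = 7.025e+04 J = 70.25 kJ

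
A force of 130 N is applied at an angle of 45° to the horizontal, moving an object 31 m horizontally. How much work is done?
W = Fd cosθ = 130×31×cos(45°) = 2849.6 J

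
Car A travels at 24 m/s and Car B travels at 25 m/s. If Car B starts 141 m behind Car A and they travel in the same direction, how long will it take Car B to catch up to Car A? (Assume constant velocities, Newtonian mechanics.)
Relative speed: v_rel = 25 - 24 = 1 m/s
Time to catch: t = d₀/v_rel = 141/1 = 141.0 s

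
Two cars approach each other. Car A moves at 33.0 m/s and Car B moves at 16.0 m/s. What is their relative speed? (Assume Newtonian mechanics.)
v_rel = v_A + v_B = 33.0 + 16.0 = 49.0 m/s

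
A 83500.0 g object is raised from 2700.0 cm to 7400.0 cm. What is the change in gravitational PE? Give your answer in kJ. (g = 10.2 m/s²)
ΔPE = mg(h₂ − h₁) = 83.5 kg × 10.2 m/s² × (74 − 27) m = 4.003e+04 J = 40.03 kJ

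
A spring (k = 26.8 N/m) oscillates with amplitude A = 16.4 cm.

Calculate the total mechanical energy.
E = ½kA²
E = ½kA² = ½×26.8×(0.164)² = 0.3604 J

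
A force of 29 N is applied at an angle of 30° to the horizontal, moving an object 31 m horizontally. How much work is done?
W = Fd cosθ = 29×31×cos(30°) = 778.56 J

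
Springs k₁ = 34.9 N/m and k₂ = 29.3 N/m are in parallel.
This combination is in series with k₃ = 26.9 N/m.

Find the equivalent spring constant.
k₁₂ = k₁ + k₂ = 64.2 N/m (parallel)
1/k_eq = 1/k₁₂ + 1/k₃ → k_eq = 18.96 N/m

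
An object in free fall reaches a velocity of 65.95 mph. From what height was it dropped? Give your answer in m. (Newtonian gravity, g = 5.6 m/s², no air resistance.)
h = v²/(2g) (with unit conversion) = 77.61 m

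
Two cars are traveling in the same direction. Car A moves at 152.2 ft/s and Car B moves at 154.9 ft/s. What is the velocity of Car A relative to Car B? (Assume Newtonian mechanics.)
v_rel = v_A - v_B = 152.2 - 154.9 = -2.7 ft/s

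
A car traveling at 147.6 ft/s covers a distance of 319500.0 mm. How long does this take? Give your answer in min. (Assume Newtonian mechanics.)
t = d/v (with unit conversion) = 0.1184 min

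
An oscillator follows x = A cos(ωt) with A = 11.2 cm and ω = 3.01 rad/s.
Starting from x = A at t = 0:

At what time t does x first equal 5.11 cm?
cos(ωt) = x/A = 5.11/11.2 = 0.4563
ωt = arccos(0.4563) = 1.097 rad
t = 1.097/3.01 = 0.3645 s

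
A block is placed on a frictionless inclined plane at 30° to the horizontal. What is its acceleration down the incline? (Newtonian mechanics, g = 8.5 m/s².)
a = g sin(θ) = 8.5 × sin(30°) = 8.5 × 0.5 = 4.25 m/s²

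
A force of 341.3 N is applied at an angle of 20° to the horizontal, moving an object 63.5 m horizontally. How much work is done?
W = Fd cosθ = 341.3×63.5×cos(20°) = 20366.0 J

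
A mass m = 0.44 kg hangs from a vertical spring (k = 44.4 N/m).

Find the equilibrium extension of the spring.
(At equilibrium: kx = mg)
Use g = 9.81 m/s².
x_eq = mg/k = 0.44×9.81/44.4 = 0.09722 m = 9.722 cm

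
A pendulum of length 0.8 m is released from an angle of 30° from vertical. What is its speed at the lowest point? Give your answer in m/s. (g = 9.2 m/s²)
h = L(1 − cosθ) = 0.8×(1 − cos30°) = 0.1072 m
v = √(2gh) = √(2×9.2×0.1072) = 1.404 m/s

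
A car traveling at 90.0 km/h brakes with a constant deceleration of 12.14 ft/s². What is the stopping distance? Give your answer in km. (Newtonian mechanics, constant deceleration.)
d = v₀² / (2a) (with unit conversion) = 0.08445 km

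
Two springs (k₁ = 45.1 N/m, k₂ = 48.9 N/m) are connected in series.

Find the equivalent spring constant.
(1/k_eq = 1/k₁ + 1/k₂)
1/k_eq = 1/45.1 + 1/48.9 = 0.042623; k_eq = 23.46 N/m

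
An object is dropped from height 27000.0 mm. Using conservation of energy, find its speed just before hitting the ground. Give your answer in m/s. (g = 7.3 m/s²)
mgh = ½mv² → v = √(2gh) = √(2×7.3×27) = 19.85 m/s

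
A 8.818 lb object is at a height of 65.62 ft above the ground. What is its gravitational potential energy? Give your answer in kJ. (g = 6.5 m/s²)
PE = mgh = 4 kg × 6.5 m/s² × 20 m = 520 J = 0.52 kJ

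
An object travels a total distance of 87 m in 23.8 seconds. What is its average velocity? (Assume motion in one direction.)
v_avg = Δd / Δt = 87 / 23.8 = 3.66 m/s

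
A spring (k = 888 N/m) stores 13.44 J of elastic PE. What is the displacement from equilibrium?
PE = ½kx² → x = √(2PE/k) = √(2×13.44/888) = 0.174 m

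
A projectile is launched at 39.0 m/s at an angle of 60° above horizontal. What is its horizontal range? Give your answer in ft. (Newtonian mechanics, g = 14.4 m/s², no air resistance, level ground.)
R = v₀² sin(2θ) / g (with unit conversion) = 300.1 ft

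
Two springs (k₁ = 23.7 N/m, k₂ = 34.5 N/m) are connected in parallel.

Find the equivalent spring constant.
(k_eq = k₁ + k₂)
k_eq = k₁ + k₂ = 23.7 + 34.5 = 58.2 N/m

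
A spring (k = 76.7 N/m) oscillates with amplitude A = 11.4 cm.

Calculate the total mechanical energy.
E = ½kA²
E = ½kA² = ½×76.7×(0.114)² = 0.4984 J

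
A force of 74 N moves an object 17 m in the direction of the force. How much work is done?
W = Fd = 74×17 = 1258.0 J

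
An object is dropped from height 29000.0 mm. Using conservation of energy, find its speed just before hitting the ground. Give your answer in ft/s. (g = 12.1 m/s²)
mgh = ½mv² → v = √(2gh) = √(2×12.1×29) = 26.49 m/s = 86.91 ft/s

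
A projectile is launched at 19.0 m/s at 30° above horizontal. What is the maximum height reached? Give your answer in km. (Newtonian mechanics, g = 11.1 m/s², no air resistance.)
H = v₀²sin²(θ)/(2g) (with unit conversion) = 0.004065 km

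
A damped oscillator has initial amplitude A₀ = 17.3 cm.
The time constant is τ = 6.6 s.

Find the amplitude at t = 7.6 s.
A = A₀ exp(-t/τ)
A = A₀ exp(−t/τ) = 17.3×exp(−7.6/6.6) = 5.47 cm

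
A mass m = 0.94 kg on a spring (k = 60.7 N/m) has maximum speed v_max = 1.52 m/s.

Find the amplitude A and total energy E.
½mv²_max = ½kA² → A = v_max√(m/k) = 1.52×√(0.94/60.7) = 0.1892 m = 18.92 cm
E = ½mv²_max = ½×0.94×1.52² = 1.086 J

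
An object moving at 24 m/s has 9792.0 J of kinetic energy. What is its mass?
KE = ½mv² → m = 2KE/v² = 2×9792.0/24² = 34.0 kg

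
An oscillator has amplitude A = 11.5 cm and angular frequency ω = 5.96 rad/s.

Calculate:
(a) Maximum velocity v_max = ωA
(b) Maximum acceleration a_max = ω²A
v_max = ωA = 5.96×0.115 = 0.6854 m/s
a_max = ω²A = 5.96²×0.115 = 4.085 m/s²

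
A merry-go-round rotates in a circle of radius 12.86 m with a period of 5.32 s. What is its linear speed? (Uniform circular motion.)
v = 2πr/T = 2π×12.86/5.32 = 15.19 m/s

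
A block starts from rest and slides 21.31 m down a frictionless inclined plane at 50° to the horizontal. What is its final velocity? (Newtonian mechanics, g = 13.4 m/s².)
a = g sin(θ) = 13.4 × sin(50°) = 10.26 m/s²
v = √(2ad) = √(2 × 10.26 × 21.31) = 20.92 m/s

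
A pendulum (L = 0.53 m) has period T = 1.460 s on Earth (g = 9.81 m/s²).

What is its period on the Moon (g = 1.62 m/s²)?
T = 2π√(L/g), so T_moon/T_earth = √(g_earth/g_moon)
T_moon = 2π√(0.53/1.62) = 3.594 s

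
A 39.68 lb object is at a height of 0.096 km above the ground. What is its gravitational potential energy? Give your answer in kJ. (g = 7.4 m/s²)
PE = mgh = 18 kg × 7.4 m/s² × 96 m = 1.279e+04 J = 12.79 kJ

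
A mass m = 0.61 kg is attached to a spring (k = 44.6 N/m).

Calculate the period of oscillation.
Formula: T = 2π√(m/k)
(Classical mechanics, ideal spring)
T = 2π√(m/k) = 2π√(0.61/44.6) = 0.7348 s; f = 1/T = 1.361 Hz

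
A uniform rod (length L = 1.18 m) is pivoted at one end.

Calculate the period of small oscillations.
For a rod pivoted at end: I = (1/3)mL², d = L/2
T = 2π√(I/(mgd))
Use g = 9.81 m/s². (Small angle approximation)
I/m = (1/3)L² = 0.4641 m²; d = L/2 = 0.59 m
T = 2π√(I/(mgd)) = 2π√(0.4641/(9.81×0.59)) = 1.779 s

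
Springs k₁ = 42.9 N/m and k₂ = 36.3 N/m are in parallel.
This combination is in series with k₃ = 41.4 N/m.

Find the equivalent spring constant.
k₁₂ = k₁ + k₂ = 79.2 N/m (parallel)
1/k_eq = 1/k₁₂ + 1/k₃ → k_eq = 27.19 N/m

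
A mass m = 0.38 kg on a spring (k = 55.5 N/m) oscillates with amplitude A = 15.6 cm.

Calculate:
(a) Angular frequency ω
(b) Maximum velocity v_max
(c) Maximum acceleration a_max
ω = √(k/m) = √(55.5/0.38) = 12.09 rad/s
v_max = ωA = 12.09×0.156 = 1.885 m/s
a_max = ω²A = 12.09²×0.156 = 22.78 m/s²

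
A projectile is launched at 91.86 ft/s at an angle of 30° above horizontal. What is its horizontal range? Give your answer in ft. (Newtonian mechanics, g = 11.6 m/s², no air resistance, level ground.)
R = v₀² sin(2θ) / g (with unit conversion) = 192.0 ft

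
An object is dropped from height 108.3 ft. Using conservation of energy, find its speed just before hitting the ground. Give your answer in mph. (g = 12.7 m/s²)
mgh = ½mv² → v = √(2gh) = √(2×12.7×33.01) = 28.96 m/s = 64.77 mph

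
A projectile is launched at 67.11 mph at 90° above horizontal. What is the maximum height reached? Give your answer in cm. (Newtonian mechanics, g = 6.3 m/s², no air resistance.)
H = v₀²sin²(θ)/(2g) (with unit conversion) = 7143.0 cm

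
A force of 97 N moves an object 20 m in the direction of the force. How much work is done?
W = Fd = 97×20 = 1940.0 J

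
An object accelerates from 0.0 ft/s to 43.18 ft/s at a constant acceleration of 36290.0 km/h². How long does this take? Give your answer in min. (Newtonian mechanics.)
t = (v - v₀)/a (with unit conversion) = 0.07834 min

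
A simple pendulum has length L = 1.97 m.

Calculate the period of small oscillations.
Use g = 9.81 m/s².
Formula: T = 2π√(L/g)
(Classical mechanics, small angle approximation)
T = 2π√(L/g) = 2π√(1.97/9.81) = 2.816 s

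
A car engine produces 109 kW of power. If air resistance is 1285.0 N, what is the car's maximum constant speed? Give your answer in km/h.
P = Fv → v = P/F = 109000 W / 1285 N = 84.82 m/s = 305.4 km/h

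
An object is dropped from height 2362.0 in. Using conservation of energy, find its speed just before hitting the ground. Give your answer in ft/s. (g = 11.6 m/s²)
mgh = ½mv² → v = √(2gh) = √(2×11.6×59.99) = 37.31 m/s = 122.4 ft/s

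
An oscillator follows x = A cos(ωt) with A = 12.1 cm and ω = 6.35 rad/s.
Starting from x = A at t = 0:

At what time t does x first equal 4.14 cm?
cos(ωt) = x/A = 4.14/12.1 = 0.3421
ωt = arccos(0.3421) = 1.222 rad
t = 1.222/6.35 = 0.1924 s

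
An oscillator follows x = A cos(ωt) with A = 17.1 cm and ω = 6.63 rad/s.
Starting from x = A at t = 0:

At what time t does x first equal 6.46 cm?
cos(ωt) = x/A = 6.46/17.1 = 0.3778
ωt = arccos(0.3778) = 1.183 rad
t = 1.183/6.63 = 0.1785 s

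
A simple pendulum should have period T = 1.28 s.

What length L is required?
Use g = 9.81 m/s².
T = 2π√(L/g) → L = g(T/2π)² = 9.81×(1.28/2π)² = 0.4071 m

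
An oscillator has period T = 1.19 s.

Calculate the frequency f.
f = 1/T = 1/1.19 = 0.8403 Hz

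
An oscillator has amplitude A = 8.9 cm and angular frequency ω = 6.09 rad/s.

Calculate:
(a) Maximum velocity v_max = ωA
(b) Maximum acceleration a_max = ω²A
v_max = ωA = 6.09×0.089 = 0.542 m/s
a_max = ω²A = 6.09²×0.089 = 3.301 m/s²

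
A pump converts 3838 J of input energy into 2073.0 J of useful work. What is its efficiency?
η = W_out/W_in = 2073.0/3838 = 0.5401 = 54.01%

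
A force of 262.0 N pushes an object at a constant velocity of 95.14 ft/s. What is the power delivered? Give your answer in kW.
P = Fv = 262 N × 29 m/s = 7598 W = 7.598 kW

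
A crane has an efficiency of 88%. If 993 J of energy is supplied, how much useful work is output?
W_out = η × W_in = 0.88 × 993 = 873.84 J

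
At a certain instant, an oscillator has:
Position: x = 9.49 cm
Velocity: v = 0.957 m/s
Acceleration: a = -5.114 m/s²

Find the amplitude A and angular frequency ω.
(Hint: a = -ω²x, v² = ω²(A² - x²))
a = −ω²x → ω = √(|a|/x) = √(5.114/0.0949) = 7.341 rad/s
v² = ω²(A² − x²) → A = √(x² + v²/ω²) = √(0.0949² + 0.957²/7.341²) = 0.1612 m = 16.12 cm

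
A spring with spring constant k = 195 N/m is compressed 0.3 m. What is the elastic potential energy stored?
PE = ½kx² = ½×195×0.3² = 8.775 J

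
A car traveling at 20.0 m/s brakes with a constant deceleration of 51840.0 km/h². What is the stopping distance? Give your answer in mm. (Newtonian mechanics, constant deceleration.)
d = v₀² / (2a) (with unit conversion) = 50000.0 mm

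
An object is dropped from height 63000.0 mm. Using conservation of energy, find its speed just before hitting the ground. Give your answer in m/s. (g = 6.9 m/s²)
mgh = ½mv² → v = √(2gh) = √(2×6.9×63) = 29.49 m/s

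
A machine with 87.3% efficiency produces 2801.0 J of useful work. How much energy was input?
W_in = W_out/η = 2801.0/0.873 = 3208.5 J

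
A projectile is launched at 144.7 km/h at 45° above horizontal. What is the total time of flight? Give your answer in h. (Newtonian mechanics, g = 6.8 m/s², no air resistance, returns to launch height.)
T = 2v₀sin(θ)/g (with unit conversion) = 0.002322 h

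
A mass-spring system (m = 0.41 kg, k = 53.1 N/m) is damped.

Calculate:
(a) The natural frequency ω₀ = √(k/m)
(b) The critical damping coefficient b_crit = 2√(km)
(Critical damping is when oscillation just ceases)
ω₀ = √(k/m) = √(53.1/0.41) = 11.38 rad/s
b_crit = 2√(km) = 2√(53.1×0.41) = 9.332 kg/s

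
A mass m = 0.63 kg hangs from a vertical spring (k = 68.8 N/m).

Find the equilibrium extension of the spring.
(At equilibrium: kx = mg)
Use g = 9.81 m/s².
x_eq = mg/k = 0.63×9.81/68.8 = 0.08983 m = 8.983 cm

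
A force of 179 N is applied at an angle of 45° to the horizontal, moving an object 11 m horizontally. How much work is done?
W = Fd cosθ = 179×11×cos(45°) = 1392.3 J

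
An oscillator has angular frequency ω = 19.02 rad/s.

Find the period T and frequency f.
T = 2π/ω = 2π/19.02 = 0.3303 s; f = ω/2π = 3.027 Hz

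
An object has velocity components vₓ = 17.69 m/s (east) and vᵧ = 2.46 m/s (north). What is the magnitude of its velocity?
|v| = √(vₓ² + vᵧ²) = √(17.69² + 2.46²) = √(318.988) = 17.86 m/s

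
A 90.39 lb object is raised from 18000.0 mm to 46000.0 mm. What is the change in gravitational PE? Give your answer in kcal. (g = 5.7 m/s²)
ΔPE = mg(h₂ − h₁) = 41 kg × 5.7 m/s² × (46 − 18) m = 6544 J = 1.564 kcal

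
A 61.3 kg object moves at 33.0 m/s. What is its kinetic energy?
KE = ½mv² = ½×61.3×33.0² = 33377.85 J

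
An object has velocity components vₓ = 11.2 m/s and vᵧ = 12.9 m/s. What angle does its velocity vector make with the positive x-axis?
θ = arctan(vᵧ/vₓ) = arctan(12.9/11.2) = 49.03°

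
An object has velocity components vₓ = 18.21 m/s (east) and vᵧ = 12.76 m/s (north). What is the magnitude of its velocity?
|v| = √(vₓ² + vᵧ²) = √(18.21² + 12.76²) = √(494.422) = 22.24 m/s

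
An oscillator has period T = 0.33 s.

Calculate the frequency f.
f = 1/T = 1/0.33 = 3.03 Hz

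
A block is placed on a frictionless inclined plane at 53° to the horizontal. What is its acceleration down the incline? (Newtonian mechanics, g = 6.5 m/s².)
a = g sin(θ) = 6.5 × sin(53°) = 6.5 × 0.7986 = 5.19 m/s²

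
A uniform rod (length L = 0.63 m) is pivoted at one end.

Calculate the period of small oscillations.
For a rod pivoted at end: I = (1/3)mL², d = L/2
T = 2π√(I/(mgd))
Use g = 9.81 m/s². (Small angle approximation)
I/m = (1/3)L² = 0.1323 m²; d = L/2 = 0.315 m
T = 2π√(I/(mgd)) = 2π√(0.1323/(9.81×0.315)) = 1.3 s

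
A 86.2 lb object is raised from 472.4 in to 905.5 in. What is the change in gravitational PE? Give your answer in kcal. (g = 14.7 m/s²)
ΔPE = mg(h₂ − h₁) = 39.1 kg × 14.7 m/s² × (23 − 12) m = 6323 J = 1.511 kcal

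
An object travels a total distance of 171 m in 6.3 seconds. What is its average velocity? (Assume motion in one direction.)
v_avg = Δd / Δt = 171 / 6.3 = 27.14 m/s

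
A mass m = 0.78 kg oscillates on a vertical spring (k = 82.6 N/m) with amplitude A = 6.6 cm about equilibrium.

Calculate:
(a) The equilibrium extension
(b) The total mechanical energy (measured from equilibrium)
x_eq = mg/k = 0.78×9.81/82.6 = 0.09264 m = 9.264 cm
E = ½kA² = ½×82.6×(0.066)² = 0.1799 J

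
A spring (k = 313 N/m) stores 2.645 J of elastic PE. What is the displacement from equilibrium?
PE = ½kx² → x = √(2PE/k) = √(2×2.645/313) = 0.13 m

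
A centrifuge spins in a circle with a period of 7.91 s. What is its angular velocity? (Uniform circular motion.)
ω = 2π/T = 2π/7.91 = 0.7943 rad/s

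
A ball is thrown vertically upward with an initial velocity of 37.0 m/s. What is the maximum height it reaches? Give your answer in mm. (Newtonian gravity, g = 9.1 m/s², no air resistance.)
h_max = v₀²/(2g) (with unit conversion) = 75220.0 mm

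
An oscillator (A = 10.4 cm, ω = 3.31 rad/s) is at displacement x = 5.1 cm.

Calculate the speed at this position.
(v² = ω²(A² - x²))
v = ω√(A² − x²) = 3.31×√(0.104² − 0.051²) = 0.3 m/s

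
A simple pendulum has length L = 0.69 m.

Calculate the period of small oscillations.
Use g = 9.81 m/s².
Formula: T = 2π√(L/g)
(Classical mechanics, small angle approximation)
T = 2π√(L/g) = 2π√(0.69/9.81) = 1.666 s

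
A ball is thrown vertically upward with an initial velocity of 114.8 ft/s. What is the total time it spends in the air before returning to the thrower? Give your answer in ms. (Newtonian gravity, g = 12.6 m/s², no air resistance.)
t_total = 2v₀/g (with unit conversion) = 5554.0 ms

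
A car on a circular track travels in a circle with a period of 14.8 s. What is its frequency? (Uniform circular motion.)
f = 1/T = 1/14.8 = 0.0676 Hz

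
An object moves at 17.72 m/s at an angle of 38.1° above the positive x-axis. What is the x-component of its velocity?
vₓ = v cos(θ) = 17.72 × cos(38.1°) = 13.94 m/s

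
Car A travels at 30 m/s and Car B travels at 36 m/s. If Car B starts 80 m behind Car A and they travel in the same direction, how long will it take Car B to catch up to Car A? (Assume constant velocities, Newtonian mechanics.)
Relative speed: v_rel = 36 - 30 = 6 m/s
Time to catch: t = d₀/v_rel = 80/6 = 13.33 s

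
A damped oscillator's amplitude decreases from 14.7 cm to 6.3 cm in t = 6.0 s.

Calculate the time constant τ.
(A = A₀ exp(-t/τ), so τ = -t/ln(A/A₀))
A/A₀ = 6.3/14.7 = 0.4286; ln(A/A₀) = -0.8473
τ = −t/ln(A/A₀) = −6.0/-0.8473 = 7.081 s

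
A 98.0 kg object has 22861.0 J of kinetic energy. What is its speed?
KE = ½mv² → v = √(2KE/m) = √(2×22861.0/98.0) = 21.6 m/s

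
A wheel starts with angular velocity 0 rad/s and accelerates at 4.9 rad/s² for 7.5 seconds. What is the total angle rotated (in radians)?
θ = ω₀t + ½αt² = 0×7.5 + ½×4.9×7.5² = 137.81 rad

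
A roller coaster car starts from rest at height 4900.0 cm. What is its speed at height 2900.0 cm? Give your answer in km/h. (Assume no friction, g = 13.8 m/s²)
mgh₁ = ½mv₂² + mgh₂ → v₂ = √(2g(h₁−h₂)) = √(2×13.8×(49−29)) = 23.49 m/s = 84.58 km/h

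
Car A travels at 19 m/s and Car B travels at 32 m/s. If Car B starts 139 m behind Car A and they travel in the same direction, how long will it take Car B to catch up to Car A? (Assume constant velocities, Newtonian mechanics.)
Relative speed: v_rel = 32 - 19 = 13 m/s
Time to catch: t = d₀/v_rel = 139/13 = 10.69 s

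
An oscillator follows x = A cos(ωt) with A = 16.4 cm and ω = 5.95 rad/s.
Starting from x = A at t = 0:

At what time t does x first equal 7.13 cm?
cos(ωt) = x/A = 7.13/16.4 = 0.4348
ωt = arccos(0.4348) = 1.121 rad
t = 1.121/5.95 = 0.1884 s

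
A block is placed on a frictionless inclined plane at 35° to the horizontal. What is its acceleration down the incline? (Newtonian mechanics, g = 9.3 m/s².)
a = g sin(θ) = 9.3 × sin(35°) = 9.3 × 0.5736 = 5.33 m/s²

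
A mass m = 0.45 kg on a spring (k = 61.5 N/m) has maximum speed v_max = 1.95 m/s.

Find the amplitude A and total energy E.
½mv²_max = ½kA² → A = v_max√(m/k) = 1.95×√(0.45/61.5) = 0.1668 m = 16.68 cm
E = ½mv²_max = ½×0.45×1.95² = 0.8556 J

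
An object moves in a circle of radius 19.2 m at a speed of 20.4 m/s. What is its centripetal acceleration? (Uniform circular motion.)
a_c = v²/r = 20.4²/19.2 = 416.16/19.2 = 21.68 m/s²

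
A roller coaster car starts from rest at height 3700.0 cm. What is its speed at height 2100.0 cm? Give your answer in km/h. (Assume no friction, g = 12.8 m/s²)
mgh₁ = ½mv₂² + mgh₂ → v₂ = √(2g(h₁−h₂)) = √(2×12.8×(37−21)) = 20.24 m/s = 72.86 km/h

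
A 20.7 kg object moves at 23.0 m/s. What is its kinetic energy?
KE = ½mv² = ½×20.7×23.0² = 5475.15 J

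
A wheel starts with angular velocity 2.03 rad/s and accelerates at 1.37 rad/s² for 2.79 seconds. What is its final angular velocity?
ω = ω₀ + αt = 2.03 + 1.37 × 2.79 = 5.85 rad/s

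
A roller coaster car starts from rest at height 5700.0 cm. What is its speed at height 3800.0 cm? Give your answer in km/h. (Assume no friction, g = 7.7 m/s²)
mgh₁ = ½mv₂² + mgh₂ → v₂ = √(2g(h₁−h₂)) = √(2×7.7×(57−38)) = 17.11 m/s = 61.58 km/h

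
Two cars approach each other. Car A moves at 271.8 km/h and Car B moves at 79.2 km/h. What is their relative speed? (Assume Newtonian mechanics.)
v_rel = v_A + v_B = 271.8 + 79.2 = 351.0 km/h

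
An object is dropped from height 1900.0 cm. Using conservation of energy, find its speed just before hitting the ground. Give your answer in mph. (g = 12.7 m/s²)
mgh = ½mv² → v = √(2gh) = √(2×12.7×19) = 21.97 m/s = 49.14 mph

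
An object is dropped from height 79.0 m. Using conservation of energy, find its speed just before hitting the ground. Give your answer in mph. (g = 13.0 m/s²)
mgh = ½mv² → v = √(2gh) = √(2×13.0×79) = 45.32 m/s = 101.4 mph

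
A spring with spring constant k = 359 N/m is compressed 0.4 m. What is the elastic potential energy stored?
PE = ½kx² = ½×359×0.4² = 28.72 J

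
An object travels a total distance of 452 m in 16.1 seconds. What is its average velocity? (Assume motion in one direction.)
v_avg = Δd / Δt = 452 / 16.1 = 28.07 m/s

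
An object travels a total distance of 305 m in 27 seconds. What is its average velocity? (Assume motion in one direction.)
v_avg = Δd / Δt = 305 / 27 = 11.3 m/s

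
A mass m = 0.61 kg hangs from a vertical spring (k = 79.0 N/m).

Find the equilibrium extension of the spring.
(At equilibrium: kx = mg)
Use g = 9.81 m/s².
x_eq = mg/k = 0.61×9.81/79.0 = 0.07575 m = 7.575 cm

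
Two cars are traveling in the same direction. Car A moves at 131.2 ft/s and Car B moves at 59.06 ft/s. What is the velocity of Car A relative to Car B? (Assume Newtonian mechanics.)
v_rel = v_A - v_B = 131.2 - 59.06 = 72.14 ft/s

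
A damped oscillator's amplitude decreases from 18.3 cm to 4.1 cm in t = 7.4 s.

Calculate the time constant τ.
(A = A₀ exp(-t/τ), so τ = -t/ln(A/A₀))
A/A₀ = 4.1/18.3 = 0.224; ln(A/A₀) = -1.496
τ = −t/ln(A/A₀) = −7.4/-1.496 = 4.947 s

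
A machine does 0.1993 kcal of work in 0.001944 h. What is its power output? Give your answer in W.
P = W/t = 833.9 J / 6.998 s = 119.2 W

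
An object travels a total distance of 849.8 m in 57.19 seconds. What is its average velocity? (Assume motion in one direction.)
v_avg = Δd / Δt = 849.8 / 57.19 = 14.86 m/s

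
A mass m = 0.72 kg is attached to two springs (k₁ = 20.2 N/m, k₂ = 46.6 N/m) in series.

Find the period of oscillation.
k_eq = k₁k₂/(k₁+k₂) = 14.09 N/m
T = 2π√(m/k_eq) = 2π√(0.72/14.09) = 1.42 s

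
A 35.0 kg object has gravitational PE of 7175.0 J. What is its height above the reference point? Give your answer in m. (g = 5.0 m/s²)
PE = mgh → h = PE/(mg) = 7175 J / (35 kg × 5.0 m/s²) = 41 m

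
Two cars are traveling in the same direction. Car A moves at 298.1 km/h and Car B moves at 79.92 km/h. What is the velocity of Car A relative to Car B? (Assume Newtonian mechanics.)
v_rel = v_A - v_B = 298.1 - 79.92 = 218.2 km/h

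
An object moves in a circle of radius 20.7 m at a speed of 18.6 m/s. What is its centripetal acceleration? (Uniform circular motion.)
a_c = v²/r = 18.6²/20.7 = 345.96/20.7 = 16.71 m/s²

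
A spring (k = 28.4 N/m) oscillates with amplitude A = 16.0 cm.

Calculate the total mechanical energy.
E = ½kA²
E = ½kA² = ½×28.4×(0.16)² = 0.3635 J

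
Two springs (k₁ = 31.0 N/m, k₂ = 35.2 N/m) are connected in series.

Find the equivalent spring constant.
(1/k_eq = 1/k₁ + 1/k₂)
1/k_eq = 1/31.0 + 1/35.2 = 0.060667; k_eq = 16.48 N/m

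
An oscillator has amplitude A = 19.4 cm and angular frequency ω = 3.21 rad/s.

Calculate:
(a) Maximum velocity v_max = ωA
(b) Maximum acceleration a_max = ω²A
v_max = ωA = 3.21×0.194 = 0.6227 m/s
a_max = ω²A = 3.21²×0.194 = 1.999 m/s²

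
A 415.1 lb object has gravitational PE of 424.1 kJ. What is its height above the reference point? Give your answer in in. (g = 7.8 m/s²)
PE = mgh → h = PE/(mg) = 4.241e+05 J / (188.3 kg × 7.8 m/s²) = 288.8 m = 11370.0 in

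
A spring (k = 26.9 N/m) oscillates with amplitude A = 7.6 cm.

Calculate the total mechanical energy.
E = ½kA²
E = ½kA² = ½×26.9×(0.076)² = 0.07769 J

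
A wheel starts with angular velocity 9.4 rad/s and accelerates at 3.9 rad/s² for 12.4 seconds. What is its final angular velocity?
ω = ω₀ + αt = 9.4 + 3.9 × 12.4 = 57.76 rad/s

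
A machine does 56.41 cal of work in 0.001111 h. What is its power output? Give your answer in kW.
P = W/t = 236 J / 4 s = 59.01 W = 0.05901 kW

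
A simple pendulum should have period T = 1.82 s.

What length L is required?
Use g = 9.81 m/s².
T = 2π√(L/g) → L = g(T/2π)² = 9.81×(1.82/2π)² = 0.8231 m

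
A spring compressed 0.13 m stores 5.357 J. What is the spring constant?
PE = ½kx² → k = 2PE/x² = 2×5.357/0.13² = 634.0 N/m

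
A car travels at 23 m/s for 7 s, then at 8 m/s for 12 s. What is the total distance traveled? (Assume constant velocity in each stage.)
d₁ = v₁t₁ = 23 × 7 = 161 m
d₂ = v₂t₂ = 8 × 12 = 96 m
d_total = 161 + 96 = 257 m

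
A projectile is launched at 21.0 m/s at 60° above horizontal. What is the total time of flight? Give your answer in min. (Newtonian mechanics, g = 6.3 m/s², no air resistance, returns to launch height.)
T = 2v₀sin(θ)/g (with unit conversion) = 0.09623 min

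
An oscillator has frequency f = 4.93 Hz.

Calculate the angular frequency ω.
ω = 2πf = 2π×4.93 = 30.98 rad/s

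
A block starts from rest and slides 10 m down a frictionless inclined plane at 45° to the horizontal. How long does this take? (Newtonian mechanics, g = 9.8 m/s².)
a = g sin(θ) = 9.8 × sin(45°) = 6.93 m/s²
t = √(2d/a) = √(2 × 10 / 6.93) = 1.7 s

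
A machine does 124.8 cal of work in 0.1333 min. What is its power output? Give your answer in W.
P = W/t = 522.2 J / 7.998 s = 65.29 W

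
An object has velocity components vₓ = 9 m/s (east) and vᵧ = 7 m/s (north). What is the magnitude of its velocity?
|v| = √(vₓ² + vᵧ²) = √(9² + 7²) = √(130) = 11.4 m/s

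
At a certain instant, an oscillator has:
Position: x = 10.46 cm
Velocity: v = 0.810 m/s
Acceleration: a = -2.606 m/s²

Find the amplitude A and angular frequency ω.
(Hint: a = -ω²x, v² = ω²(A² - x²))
a = −ω²x → ω = √(|a|/x) = √(2.606/0.1046) = 4.991 rad/s
v² = ω²(A² − x²) → A = √(x² + v²/ω²) = √(0.1046² + 0.81²/4.991²) = 0.1931 m = 19.31 cm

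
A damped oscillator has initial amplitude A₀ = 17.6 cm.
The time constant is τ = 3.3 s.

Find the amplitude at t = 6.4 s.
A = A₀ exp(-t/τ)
A = A₀ exp(−t/τ) = 17.6×exp(−6.4/3.3) = 2.531 cm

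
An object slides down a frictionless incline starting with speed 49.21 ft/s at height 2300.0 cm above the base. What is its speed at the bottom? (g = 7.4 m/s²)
½mv₀² + mgh = ½mv² → v = √(v₀² + 2gh) = √(15² + 2×7.4×23) = 23.78 m/s = 78.01 ft/s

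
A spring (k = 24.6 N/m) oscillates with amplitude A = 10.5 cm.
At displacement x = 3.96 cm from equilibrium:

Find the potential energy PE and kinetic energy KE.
E_total = ½kA² = ½×24.6×(0.105)² = 0.1356 J
PE = ½kx² = ½×24.6×(0.0396)² = 0.01929 J
KE = E_total − PE = 0.1163 J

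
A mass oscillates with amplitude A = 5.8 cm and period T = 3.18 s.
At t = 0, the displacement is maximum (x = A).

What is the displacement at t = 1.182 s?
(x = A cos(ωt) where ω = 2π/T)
ω = 2π/T = 2π/3.18 = 1.976 rad/s
x = A cos(ωt) = 5.8×cos(1.976×1.182) = -4.015 cm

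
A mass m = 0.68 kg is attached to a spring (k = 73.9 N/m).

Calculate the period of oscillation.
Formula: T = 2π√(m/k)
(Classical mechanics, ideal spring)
T = 2π√(m/k) = 2π√(0.68/73.9) = 0.6027 s; f = 1/T = 1.659 Hz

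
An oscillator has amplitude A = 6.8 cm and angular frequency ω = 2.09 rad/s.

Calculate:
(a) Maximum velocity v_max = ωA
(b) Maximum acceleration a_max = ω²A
v_max = ωA = 2.09×0.068 = 0.1421 m/s
a_max = ω²A = 2.09²×0.068 = 0.297 m/s²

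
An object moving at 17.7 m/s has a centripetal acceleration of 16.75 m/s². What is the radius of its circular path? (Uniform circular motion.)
r = v²/a_c = 17.7²/16.75 = 18.7 m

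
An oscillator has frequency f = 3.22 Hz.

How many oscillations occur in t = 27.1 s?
n = f×t = 3.22×27.1 = 87.26 oscillations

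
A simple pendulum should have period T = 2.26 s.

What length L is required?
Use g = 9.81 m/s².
T = 2π√(L/g) → L = g(T/2π)² = 9.81×(2.26/2π)² = 1.269 m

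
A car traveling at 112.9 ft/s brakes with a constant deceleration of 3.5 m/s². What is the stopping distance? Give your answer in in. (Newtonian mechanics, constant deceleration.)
d = v₀² / (2a) (with unit conversion) = 6660.0 in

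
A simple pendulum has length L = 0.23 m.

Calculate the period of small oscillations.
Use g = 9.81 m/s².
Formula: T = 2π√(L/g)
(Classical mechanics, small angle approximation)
T = 2π√(L/g) = 2π√(0.23/9.81) = 0.9621 s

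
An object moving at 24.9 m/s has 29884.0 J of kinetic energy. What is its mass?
KE = ½mv² → m = 2KE/v² = 2×29884.0/24.9² = 96.4 kg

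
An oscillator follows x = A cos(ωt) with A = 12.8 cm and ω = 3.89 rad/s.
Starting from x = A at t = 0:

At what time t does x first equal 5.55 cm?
cos(ωt) = x/A = 5.55/12.8 = 0.4336
ωt = arccos(0.4336) = 1.122 rad
t = 1.122/3.89 = 0.2885 s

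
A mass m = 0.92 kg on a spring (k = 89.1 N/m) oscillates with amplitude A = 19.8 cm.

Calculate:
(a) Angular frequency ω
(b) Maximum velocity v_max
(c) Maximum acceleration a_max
ω = √(k/m) = √(89.1/0.92) = 9.841 rad/s
v_max = ωA = 9.841×0.198 = 1.949 m/s
a_max = ω²A = 9.841²×0.198 = 19.18 m/s²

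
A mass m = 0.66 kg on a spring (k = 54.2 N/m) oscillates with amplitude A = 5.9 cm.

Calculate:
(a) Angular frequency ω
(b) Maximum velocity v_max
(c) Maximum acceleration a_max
ω = √(k/m) = √(54.2/0.66) = 9.062 rad/s
v_max = ωA = 9.062×0.059 = 0.5347 m/s
a_max = ω²A = 9.062²×0.059 = 4.845 m/s²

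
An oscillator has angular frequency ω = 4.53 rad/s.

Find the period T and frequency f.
T = 2π/ω = 2π/4.53 = 1.387 s; f = ω/2π = 0.721 Hz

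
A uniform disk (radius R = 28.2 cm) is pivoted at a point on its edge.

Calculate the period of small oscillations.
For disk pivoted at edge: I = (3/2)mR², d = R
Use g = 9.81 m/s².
I/m = (3/2)R² = 0.1193 m²; d = R = 0.282 m
T = 2π√((3/2)R²/(gR)) = 2π√(3R/(2g)) = 1.305 s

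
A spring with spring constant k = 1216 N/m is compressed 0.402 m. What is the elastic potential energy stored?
PE = ½kx² = ½×1216×0.402² = 98.26 J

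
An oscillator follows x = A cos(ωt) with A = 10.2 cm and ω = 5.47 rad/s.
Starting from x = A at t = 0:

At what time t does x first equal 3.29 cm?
cos(ωt) = x/A = 3.29/10.2 = 0.3225
ωt = arccos(0.3225) = 1.242 rad
t = 1.242/5.47 = 0.2271 s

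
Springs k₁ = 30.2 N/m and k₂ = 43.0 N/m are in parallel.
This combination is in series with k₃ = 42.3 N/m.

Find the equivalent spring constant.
k₁₂ = k₁ + k₂ = 73.2 N/m (parallel)
1/k_eq = 1/k₁₂ + 1/k₃ → k_eq = 26.81 N/m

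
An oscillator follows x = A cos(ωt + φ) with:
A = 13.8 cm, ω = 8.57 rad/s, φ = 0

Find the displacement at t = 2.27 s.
x = A cos(ωt + φ) = 13.8×cos(8.57×2.27 + 0) = 11.36 cm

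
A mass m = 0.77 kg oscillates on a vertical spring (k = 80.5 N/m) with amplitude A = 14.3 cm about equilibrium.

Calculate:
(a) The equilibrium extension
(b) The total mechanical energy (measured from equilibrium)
x_eq = mg/k = 0.77×9.81/80.5 = 0.09383 m = 9.383 cm
E = ½kA² = ½×80.5×(0.143)² = 0.8231 J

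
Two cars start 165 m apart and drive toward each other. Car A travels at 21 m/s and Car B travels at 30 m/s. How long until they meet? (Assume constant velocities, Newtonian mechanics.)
Combined speed: v_combined = 21 + 30 = 51 m/s
Time to meet: t = d/51 = 165/51 = 3.24 s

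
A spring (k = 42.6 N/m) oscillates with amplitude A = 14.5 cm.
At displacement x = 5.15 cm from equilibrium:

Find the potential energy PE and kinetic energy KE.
E_total = ½kA² = ½×42.6×(0.145)² = 0.4478 J
PE = ½kx² = ½×42.6×(0.0515)² = 0.05649 J
KE = E_total − PE = 0.3913 J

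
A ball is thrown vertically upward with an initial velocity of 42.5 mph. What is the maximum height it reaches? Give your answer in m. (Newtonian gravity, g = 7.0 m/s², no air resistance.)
h_max = v₀²/(2g) (with unit conversion) = 25.78 m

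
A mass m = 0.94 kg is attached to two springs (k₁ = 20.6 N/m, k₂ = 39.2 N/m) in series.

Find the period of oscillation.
k_eq = k₁k₂/(k₁+k₂) = 13.5 N/m
T = 2π√(m/k_eq) = 2π√(0.94/13.5) = 1.658 s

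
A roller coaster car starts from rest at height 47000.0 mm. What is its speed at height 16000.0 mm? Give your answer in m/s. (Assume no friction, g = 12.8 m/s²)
mgh₁ = ½mv₂² + mgh₂ → v₂ = √(2g(h₁−h₂)) = √(2×12.8×(47−16)) = 28.17 m/s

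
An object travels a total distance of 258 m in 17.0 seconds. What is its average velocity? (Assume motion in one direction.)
v_avg = Δd / Δt = 258 / 17.0 = 15.18 m/s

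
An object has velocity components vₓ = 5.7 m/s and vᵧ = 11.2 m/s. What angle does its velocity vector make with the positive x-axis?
θ = arctan(vᵧ/vₓ) = arctan(11.2/5.7) = 63.03°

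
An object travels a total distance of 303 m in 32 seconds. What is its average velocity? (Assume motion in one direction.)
v_avg = Δd / Δt = 303 / 32 = 9.47 m/s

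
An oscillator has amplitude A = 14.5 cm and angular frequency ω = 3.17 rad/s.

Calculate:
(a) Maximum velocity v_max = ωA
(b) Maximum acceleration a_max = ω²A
v_max = ωA = 3.17×0.145 = 0.4596 m/s
a_max = ω²A = 3.17²×0.145 = 1.457 m/s²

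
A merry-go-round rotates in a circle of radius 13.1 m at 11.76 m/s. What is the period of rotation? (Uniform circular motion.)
T = 2πr/v = 2π×13.1/11.76 = 7.0 s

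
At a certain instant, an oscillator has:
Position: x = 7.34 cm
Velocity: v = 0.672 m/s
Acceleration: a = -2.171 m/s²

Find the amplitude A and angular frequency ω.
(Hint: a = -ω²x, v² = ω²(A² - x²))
a = −ω²x → ω = √(|a|/x) = √(2.171/0.0734) = 5.439 rad/s
v² = ω²(A² − x²) → A = √(x² + v²/ω²) = √(0.0734² + 0.672²/5.439²) = 0.1437 m = 14.37 cm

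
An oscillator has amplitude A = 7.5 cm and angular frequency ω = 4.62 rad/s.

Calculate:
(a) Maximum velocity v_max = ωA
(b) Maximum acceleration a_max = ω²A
v_max = ωA = 4.62×0.075 = 0.3465 m/s
a_max = ω²A = 4.62²×0.075 = 1.601 m/s²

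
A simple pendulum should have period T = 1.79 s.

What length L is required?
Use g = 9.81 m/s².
T = 2π√(L/g) → L = g(T/2π)² = 9.81×(1.79/2π)² = 0.7962 m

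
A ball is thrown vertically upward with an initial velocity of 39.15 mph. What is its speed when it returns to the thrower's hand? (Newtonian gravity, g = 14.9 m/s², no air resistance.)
By conservation of energy, the ball returns at the same speed = 39.15 mph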